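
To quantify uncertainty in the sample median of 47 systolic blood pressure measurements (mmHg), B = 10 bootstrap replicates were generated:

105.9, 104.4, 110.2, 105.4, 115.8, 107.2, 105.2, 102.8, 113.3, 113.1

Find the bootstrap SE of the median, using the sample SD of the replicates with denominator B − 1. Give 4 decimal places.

SE* = 4.4515

Bootstrap SE is the standard deviation of the 10 replicate medians.
Mean of replicates: (105.9 + 104.4 + 110.2 + 105.4 + 115.8 + 107.2 + 105.2 + 102.8 + 113.3 + 113.1) / 10 = 1083.30000 / 10 = 108.33000
Sum of squared deviations: (−2.43000)² + (−3.93000)² + (+1.87000)² + (−2.93000)² + (+7.47000)² + (−1.13000)² + (−3.13000)² + (−5.53000)² + (+4.97000)² + (+4.77000)² = 178.34100
Variance = 178.34100 / 9 = 19.81567
SE* = √19.81567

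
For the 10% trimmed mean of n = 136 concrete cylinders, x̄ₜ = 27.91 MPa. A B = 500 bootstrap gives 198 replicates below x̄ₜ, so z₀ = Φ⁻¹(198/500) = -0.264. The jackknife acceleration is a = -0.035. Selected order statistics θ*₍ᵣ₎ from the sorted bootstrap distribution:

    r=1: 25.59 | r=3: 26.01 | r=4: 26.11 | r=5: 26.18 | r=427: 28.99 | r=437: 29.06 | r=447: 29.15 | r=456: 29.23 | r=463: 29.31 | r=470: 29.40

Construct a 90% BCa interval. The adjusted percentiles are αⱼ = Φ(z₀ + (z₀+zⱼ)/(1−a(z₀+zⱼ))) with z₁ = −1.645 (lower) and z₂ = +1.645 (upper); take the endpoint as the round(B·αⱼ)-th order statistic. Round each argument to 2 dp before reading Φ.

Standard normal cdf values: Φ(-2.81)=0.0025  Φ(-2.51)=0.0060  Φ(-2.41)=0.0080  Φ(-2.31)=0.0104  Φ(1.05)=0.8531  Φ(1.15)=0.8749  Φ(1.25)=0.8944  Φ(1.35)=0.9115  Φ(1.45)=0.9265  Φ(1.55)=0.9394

(26.18, 28.99)

Lower: z₀ + z₁ = -0.264 + (-1.645) = -1.909; 1 − a(z₀+z₁) = 1 − (-0.035)(-1.909) = 0.9332; argument = -0.264 + (-1.909)/0.9332 = -2.3097 → -2.31.
α₁ = Φ(-2.31) = 0.0104; rank = round(500 × 0.0104) = 5; θ*₍5₎ = 26.18.
Upper: z₀ + z₂ = 1.381; 1 − a(z₀+z₂) = 1.0483; argument = 1.0533 → 1.05; α₂ = 0.8531; rank = 427; θ*₍427₎ = 28.99.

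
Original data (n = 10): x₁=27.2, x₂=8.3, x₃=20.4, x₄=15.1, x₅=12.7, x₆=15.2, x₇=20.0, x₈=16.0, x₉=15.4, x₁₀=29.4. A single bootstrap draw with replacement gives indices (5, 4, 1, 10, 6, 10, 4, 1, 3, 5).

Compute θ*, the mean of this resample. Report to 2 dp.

θ* = 20.44

Resample values: 12.7, 15.1, 27.2, 29.4, 15.2, 29.4, 15.1, 27.2, 20.4, 12.7.
Mean = (12.7 + 15.1 + 27.2 + 29.4 + 15.2 + 29.4 + 15.1 + 27.2 + 20.4 + 12.7) / 10 = 204.40 / 10 = 20.44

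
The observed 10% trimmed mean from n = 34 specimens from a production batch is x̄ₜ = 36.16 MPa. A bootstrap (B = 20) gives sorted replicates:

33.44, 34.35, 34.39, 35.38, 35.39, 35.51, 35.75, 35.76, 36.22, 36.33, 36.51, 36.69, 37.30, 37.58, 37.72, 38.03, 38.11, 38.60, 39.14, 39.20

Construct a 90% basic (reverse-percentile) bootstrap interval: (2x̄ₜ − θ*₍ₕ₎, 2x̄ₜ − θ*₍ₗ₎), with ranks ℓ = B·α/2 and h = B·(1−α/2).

Percentile endpoints at ranks 1 and 19: θ*₍1₎ = 33.44, θ*₍19₎ = 39.14.
Basic interval reflects these around x̄ₜ:
  lower = 2 × 36.16 − 39.14 = 33.18
  upper = 2 × 36.16 − 33.44 = 38.88

(33.18, 38.88)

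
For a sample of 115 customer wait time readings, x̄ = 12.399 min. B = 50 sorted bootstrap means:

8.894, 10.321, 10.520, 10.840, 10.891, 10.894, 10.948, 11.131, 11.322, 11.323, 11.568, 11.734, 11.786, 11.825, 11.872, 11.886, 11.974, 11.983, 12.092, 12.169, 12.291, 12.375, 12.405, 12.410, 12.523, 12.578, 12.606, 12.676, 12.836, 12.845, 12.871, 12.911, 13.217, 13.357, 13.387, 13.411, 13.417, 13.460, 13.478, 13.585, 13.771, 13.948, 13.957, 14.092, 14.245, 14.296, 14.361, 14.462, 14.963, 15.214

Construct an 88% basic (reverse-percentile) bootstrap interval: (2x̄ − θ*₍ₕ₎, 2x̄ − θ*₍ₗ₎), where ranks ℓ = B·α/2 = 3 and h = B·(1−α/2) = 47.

(10.437, 14.278)

Percentile endpoints at ranks 3 and 47: θ*₍3₎ = 10.520, θ*₍47₎ = 14.361.
Basic interval reflects these around x̄:
  lower = 2 × 12.399 − 14.361 = 10.437
  upper = 2 × 12.399 − 10.520 = 14.278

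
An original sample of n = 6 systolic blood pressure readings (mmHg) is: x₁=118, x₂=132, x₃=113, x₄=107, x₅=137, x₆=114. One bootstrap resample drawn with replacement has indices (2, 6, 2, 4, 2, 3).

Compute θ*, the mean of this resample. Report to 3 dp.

Resample values: 132, 114, 132, 107, 132, 113.
Mean = (132 + 114 + 132 + 107 + 132 + 113) / 6 = 730.0 / 6 = 121.667

θ* = 121.667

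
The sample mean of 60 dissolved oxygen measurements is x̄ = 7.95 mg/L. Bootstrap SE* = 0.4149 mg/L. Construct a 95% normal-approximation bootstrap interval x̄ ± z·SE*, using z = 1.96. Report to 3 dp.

(7.137, 8.763)

Margin = 1.96 × 0.4149 = 0.8132
Interval: 7.95 ± 0.8132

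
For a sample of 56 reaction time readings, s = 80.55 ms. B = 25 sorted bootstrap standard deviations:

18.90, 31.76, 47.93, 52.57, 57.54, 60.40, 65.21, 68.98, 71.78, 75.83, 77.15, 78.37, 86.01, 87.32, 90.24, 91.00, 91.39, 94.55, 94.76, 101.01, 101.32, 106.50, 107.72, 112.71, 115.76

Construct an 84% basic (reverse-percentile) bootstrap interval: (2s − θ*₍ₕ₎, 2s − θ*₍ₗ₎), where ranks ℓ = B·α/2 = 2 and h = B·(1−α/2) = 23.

(53.38, 129.34)

Percentile endpoints at ranks 2 and 23: θ*₍2₎ = 31.76, θ*₍23₎ = 107.72.
Basic interval reflects these around s:
  lower = 2 × 80.55 − 107.72 = 53.38
  upper = 2 × 80.55 − 31.76 = 129.34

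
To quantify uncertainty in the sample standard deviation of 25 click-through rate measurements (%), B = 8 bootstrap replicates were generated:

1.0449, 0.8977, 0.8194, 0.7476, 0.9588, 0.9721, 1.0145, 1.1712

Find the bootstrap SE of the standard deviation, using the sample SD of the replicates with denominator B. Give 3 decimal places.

Bootstrap SE is the standard deviation of the 8 replicate standard deviations.
Mean of replicates: (1.0449 + 0.8977 + 0.8194 + 0.7476 + 0.9588 + 0.9721 + 1.0145 + 1.1712) / 8 = 7.62620 / 8 = 0.95327
Sum of squared deviations: (+0.09162)² + (−0.05557)² + (−0.13387)² + (−0.20567)² + (+0.00553)² + (+0.01882)² + (+0.06122)² + (+0.21793)² = 0.12333
Variance = 0.12333 / 8 = 0.01542
SE* = √0.01542

SE* = 0.124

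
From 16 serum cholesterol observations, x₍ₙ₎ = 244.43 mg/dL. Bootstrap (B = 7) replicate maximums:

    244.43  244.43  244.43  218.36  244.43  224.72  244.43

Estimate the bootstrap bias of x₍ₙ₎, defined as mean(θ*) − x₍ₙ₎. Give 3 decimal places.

bias = −6.540

mean(θ*) = (244.43 + 244.43 + 244.43 + 218.36 + 244.43 + 224.72 + 244.43) / 7 = 237.8900
bias = 237.8900 − 244.43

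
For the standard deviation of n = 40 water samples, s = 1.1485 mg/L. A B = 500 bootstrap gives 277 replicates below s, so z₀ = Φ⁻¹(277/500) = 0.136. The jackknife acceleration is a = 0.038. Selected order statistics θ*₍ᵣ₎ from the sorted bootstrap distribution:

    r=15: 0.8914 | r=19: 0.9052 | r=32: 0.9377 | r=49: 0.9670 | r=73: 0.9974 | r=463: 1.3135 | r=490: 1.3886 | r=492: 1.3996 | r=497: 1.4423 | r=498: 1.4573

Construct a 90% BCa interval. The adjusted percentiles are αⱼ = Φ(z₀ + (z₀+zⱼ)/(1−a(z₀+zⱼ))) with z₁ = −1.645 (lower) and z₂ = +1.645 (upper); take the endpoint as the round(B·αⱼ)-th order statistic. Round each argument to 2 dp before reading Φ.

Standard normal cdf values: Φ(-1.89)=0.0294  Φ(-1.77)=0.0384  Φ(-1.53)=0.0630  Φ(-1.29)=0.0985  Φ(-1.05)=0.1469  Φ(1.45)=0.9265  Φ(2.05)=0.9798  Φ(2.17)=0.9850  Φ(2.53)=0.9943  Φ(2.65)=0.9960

(0.9670, 1.3886)

Lower: z₀ + z₁ = 0.136 + (-1.645) = -1.509; 1 − a(z₀+z₁) = 1 − (0.038)(-1.509) = 1.0573; argument = 0.136 + (-1.509)/1.0573 = -1.2912 → -1.29.
α₁ = Φ(-1.29) = 0.0985; rank = round(500 × 0.0985) = 49; θ*₍49₎ = 0.9670.
Upper: z₀ + z₂ = 1.781; 1 − a(z₀+z₂) = 0.9323; argument = 2.0463 → 2.05; α₂ = 0.9798; rank = 490; θ*₍490₎ = 1.3886.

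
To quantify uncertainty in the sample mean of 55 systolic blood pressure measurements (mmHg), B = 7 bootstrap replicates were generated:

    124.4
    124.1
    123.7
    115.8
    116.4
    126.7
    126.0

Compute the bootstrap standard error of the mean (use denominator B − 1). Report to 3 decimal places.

Bootstrap SE is the standard deviation of the 7 replicate means.
Mean of replicates: (124.4 + 124.1 + 123.7 + 115.8 + 116.4 + 126.7 + 126.0) / 7 = 857.1000 / 7 = 122.4429
Sum of squared deviations: (+1.9571)² + (+1.6571)² + (+1.2571)² + (−6.6429)² + (−6.0429)² + (+4.2571)² + (+3.5571)² = 119.5771
Variance = 119.5771 / 6 = 19.9295
SE* = √19.9295

SE* = 4.464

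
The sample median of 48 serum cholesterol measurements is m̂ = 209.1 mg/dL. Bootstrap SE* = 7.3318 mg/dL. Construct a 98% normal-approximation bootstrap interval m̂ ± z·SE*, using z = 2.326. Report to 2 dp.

(192.05, 226.15)

Margin = 2.326 × 7.3318 = 17.054
Interval: 209.1 ± 17.054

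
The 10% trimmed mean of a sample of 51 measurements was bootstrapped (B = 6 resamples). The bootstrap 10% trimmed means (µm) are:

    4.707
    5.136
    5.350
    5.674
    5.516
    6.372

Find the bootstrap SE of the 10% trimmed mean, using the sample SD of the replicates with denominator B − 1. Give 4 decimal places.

SE* = 0.5594

Bootstrap SE is the standard deviation of the 6 replicate 10% trimmed means.
Mean of replicates: (4.707 + 5.136 + 5.350 + 5.674 + 5.516 + 6.372) / 6 = 32.75500 / 6 = 5.45917
Sum of squared deviations: (−0.75217)² + (−0.32317)² + (−0.10917)² + (+0.21483)² + (+0.05683)² + (+0.91283)² = 1.56476
Variance = 1.56476 / 5 = 0.31295
SE* = √0.31295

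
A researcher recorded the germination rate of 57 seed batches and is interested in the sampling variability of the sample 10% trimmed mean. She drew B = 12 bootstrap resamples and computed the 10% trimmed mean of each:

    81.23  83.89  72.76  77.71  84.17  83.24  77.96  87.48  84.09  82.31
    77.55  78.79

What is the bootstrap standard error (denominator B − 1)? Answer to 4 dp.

Bootstrap SE is the standard deviation of the 12 replicate 10% trimmed means.
Mean of replicates: (81.23 + 83.89 + 72.76 + 77.71 + 84.17 + 83.24 + 77.96 + 87.48 + 84.09 + 82.31 + 77.55 + 78.79) / 12 = 971.18000 / 12 = 80.93167
Sum of squared deviations: (+0.29833)² + (+2.95833)² + (−8.17167)² + (−3.22167)² + (+3.23833)² + (+2.30833)² + (−2.97167)² + (+6.54833)² + (+3.15833)² + (+1.37833)² + (−3.38167)² + (−2.14167)² = 181.41997
Variance = 181.41997 / 11 = 16.49272
SE* = √16.49272

SE* = 4.0611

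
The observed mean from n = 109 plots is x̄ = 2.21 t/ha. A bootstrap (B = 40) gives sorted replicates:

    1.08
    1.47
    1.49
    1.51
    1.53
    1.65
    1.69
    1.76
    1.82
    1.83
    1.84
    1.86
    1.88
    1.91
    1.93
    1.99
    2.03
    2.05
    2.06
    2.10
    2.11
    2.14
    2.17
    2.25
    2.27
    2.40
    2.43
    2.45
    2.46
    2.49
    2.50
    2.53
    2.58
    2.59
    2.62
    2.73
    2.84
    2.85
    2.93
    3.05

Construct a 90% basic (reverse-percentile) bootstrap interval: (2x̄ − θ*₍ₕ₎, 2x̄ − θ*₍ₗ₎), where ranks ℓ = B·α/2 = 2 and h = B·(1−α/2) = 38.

Percentile endpoints at ranks 2 and 38: θ*₍2₎ = 1.47, θ*₍38₎ = 2.85.
Basic interval reflects these around x̄:
  lower = 2 × 2.21 − 2.85 = 1.57
  upper = 2 × 2.21 − 1.47 = 2.95

(1.57, 2.95)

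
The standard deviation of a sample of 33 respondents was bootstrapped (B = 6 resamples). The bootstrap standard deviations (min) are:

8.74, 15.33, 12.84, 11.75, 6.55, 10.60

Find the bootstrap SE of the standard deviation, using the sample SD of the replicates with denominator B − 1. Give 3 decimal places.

Bootstrap SE is the standard deviation of the 6 replicate standard deviations.
Mean of replicates: (8.74 + 15.33 + 12.84 + 11.75 + 6.55 + 10.60) / 6 = 65.8100 / 6 = 10.9683
Sum of squared deviations: (−2.2283)² + (+4.3617)² + (+1.8717)² + (+0.7817)² + (−4.4183)² + (−0.3683)² = 47.7611
Variance = 47.7611 / 5 = 9.5522
SE* = √9.5522

SE* = 3.091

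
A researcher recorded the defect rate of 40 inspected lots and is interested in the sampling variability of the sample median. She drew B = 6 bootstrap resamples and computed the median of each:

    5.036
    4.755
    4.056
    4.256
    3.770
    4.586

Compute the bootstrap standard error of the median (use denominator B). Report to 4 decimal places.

SE* = 0.4283

Bootstrap SE is the standard deviation of the 6 replicate medians.
Mean of replicates: (5.036 + 4.755 + 4.056 + 4.256 + 3.770 + 4.586) / 6 = 26.45900 / 6 = 4.40983
Sum of squared deviations: (+0.62617)² + (+0.34517)² + (−0.35383)² + (−0.15383)² + (−0.63983)² + (+0.17617)² = 1.10051
Variance = 1.10051 / 6 = 0.18342
SE* = √0.18342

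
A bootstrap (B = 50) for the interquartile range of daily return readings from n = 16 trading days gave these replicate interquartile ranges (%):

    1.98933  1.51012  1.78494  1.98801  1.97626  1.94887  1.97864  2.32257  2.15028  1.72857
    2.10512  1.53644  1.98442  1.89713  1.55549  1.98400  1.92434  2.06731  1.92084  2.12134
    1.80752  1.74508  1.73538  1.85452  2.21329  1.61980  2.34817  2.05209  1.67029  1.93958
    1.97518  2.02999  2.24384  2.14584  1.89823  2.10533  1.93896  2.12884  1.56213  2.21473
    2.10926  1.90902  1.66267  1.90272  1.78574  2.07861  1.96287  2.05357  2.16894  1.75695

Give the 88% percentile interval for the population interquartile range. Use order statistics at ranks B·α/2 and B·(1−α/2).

Sorted replicates: 1.51012, 1.53644, 1.55549, 1.56213, 1.61980, 1.66267, 1.67029, 1.72857, 1.73538, 1.74508, 1.75695, 1.78494, 1.78574, 1.80752, 1.85452, 1.89713, 1.89823, 1.90272, 1.90902, 1.92084, 1.92434, 1.93896, 1.93958, 1.94887, 1.96287, 1.97518, 1.97626, 1.97864, 1.98400, 1.98442, 1.98801, 1.98933, 2.02999, 2.05209, 2.05357, 2.06731, 2.07861, 2.10512, 2.10533, 2.10926, 2.12134, 2.12884, 2.14584, 2.15028, 2.16894, 2.21329, 2.21473, 2.24384, 2.32257, 2.34817
α = 0.12; lower rank = 50 × 0.060 = 3; upper rank = 50 × 0.940 = 47.
The 3rd smallest replicate is 1.55549; the 47th is 2.21473.

(1.55549, 2.21473)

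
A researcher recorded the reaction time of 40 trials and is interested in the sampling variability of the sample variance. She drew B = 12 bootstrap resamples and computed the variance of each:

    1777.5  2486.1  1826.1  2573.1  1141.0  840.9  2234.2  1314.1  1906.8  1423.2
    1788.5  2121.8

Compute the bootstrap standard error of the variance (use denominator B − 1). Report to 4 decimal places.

Bootstrap SE is the standard deviation of the 12 replicate variances.
Mean of replicates: (1777.5 + 2486.1 + 1826.1 + 2573.1 + 1141.0 + 840.9 + 2234.2 + 1314.1 + 1906.8 + 1423.2 + 1788.5 + 2121.8) / 12 = 21433.30000 / 12 = 1786.10833
Sum of squared deviations: (−8.60833)² + (+699.99167)² + (+39.99167)² + (+786.99167)² + (−645.10833)² + (−945.20833)² + (+448.09167)² + (−472.00833)² + (+120.69167)² + (−362.90833)² + (+2.39167)² + (+335.69167)² = 3103142.76917
Variance = 3103142.76917 / 11 = 282103.88811
SE* = √282103.88811

SE* = 531.1345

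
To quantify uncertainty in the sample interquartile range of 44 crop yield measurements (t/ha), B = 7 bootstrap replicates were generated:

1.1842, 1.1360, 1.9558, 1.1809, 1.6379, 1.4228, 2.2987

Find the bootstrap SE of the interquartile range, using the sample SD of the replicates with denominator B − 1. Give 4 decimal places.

SE* = 0.4454

Bootstrap SE is the standard deviation of the 7 replicate interquartile ranges.
Mean of replicates: (1.1842 + 1.1360 + 1.9558 + 1.1809 + 1.6379 + 1.4228 + 2.2987) / 7 = 10.81630 / 7 = 1.54519
Sum of squared deviations: (−0.36099)² + (−0.40919)² + (+0.41061)² + (−0.36429)² + (+0.09271)² + (−0.12239)² + (+0.75351)² = 1.19041
Variance = 1.19041 / 6 = 0.19840
SE* = √0.19840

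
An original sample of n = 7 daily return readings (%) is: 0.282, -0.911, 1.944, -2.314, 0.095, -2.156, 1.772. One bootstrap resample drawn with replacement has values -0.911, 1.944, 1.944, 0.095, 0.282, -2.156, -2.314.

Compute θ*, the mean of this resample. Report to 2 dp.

Mean = ((-0.911) + 1.944 + 1.944 + 0.095 + 0.282 + (-2.156) + (-2.314)) / 7 = -1.1160 / 7 = -0.16

θ* = -0.16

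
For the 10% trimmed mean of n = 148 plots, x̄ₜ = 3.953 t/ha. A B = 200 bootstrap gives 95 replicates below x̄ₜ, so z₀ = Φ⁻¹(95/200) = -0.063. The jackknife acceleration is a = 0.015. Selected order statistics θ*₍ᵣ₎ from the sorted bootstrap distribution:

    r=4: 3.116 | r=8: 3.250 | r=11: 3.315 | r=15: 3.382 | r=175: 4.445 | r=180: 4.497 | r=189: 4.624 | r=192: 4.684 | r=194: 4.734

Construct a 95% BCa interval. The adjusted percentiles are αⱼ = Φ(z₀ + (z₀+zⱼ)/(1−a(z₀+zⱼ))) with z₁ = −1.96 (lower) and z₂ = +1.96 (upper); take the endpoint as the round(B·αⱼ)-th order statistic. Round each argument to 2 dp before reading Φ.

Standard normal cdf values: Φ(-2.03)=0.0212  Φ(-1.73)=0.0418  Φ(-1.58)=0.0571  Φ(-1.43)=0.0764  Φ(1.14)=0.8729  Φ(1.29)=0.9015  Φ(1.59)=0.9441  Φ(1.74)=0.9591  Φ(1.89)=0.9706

(3.116, 4.734)

Lower: z₀ + z₁ = -0.063 + (-1.960) = -2.023; 1 − a(z₀+z₁) = 1 − (0.015)(-2.023) = 1.0303; argument = -0.063 + (-2.023)/1.0303 = -2.0264 → -2.03.
α₁ = Φ(-2.03) = 0.0212; rank = round(200 × 0.0212) = 4; θ*₍4₎ = 3.116.
Upper: z₀ + z₂ = 1.897; 1 − a(z₀+z₂) = 0.9715; argument = 1.8896 → 1.89; α₂ = 0.9706; rank = 194; θ*₍194₎ = 4.734.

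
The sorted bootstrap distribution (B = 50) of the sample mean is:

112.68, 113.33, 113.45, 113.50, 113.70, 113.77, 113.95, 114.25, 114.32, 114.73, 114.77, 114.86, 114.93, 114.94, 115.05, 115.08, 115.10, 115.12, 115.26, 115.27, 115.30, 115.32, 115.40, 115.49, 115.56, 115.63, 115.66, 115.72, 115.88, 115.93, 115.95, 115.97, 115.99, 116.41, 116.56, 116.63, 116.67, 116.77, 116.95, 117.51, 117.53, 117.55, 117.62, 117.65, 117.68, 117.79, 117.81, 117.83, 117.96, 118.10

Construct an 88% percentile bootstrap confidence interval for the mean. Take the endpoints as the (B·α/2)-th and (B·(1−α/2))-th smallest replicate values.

(113.45, 117.81)

α = 0.12; lower rank = 50 × 0.060 = 3; upper rank = 50 × 0.940 = 47.
The 3rd smallest replicate is 113.45; the 47th is 117.81.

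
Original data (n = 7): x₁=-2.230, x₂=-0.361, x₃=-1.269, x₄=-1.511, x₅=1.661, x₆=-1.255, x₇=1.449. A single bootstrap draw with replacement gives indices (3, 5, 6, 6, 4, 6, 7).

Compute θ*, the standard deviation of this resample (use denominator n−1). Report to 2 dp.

θ* = 1.40

Resample values: -1.269, 1.661, -1.255, -1.255, -1.511, -1.255, 1.449.
Mean = -0.4907; sum of squared deviations = 11.7915
s² = 11.7915 / 6 = 1.9652
s = √1.9652 = 1.40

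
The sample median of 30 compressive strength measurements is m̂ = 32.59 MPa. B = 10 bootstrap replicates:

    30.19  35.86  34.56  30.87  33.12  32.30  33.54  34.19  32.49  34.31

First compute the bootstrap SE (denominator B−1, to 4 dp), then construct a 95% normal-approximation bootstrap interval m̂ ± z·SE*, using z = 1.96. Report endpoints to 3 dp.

Mean of replicates = 33.1430; sum of squared deviations = 27.0300; SE* = √(27.0300/9) = 1.7330
Margin = 1.96 × 1.7330 = 3.3967
Interval: 32.59 ± 3.3967

(29.193, 35.987)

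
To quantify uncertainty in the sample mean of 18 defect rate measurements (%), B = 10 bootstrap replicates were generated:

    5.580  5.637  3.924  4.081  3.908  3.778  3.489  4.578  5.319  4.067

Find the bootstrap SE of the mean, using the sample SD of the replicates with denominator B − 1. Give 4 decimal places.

Bootstrap SE is the standard deviation of the 10 replicate means.
Mean of replicates: (5.580 + 5.637 + 3.924 + 4.081 + 3.908 + 3.778 + 3.489 + 4.578 + 5.319 + 4.067) / 10 = 44.36100 / 10 = 4.43610
Sum of squared deviations: (+1.14390)² + (+1.20090)² + (−0.51210)² + (−0.35510)² + (−0.52810)² + (−0.65810)² + (−0.94710)² + (+0.14190)² + (+0.88290)² + (−0.36910)² = 5.68388
Variance = 5.68388 / 9 = 0.63154
SE* = √0.63154

SE* = 0.7947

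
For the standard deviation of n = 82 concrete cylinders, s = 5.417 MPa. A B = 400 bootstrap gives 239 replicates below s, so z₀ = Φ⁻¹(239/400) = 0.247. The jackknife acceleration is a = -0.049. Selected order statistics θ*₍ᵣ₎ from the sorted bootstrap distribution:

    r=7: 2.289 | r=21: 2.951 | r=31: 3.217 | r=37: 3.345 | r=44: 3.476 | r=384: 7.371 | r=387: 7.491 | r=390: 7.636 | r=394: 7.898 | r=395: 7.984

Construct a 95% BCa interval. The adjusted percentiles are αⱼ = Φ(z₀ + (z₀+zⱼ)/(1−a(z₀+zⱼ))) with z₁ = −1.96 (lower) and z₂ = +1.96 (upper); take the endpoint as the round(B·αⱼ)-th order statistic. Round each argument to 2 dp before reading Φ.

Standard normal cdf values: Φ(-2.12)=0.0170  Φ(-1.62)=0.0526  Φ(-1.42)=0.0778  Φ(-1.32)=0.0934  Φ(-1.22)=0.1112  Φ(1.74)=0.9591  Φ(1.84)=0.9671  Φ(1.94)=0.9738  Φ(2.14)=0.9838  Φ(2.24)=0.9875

(2.951, 7.984)

Lower: z₀ + z₁ = 0.247 + (-1.960) = -1.713; 1 − a(z₀+z₁) = 1 − (-0.049)(-1.713) = 0.9161; argument = 0.247 + (-1.713)/0.9161 = -1.6230 → -1.62.
α₁ = Φ(-1.62) = 0.0526; rank = round(400 × 0.0526) = 21; θ*₍21₎ = 2.951.
Upper: z₀ + z₂ = 2.207; 1 − a(z₀+z₂) = 1.1081; argument = 2.2386 → 2.24; α₂ = 0.9875; rank = 395; θ*₍395₎ = 7.984.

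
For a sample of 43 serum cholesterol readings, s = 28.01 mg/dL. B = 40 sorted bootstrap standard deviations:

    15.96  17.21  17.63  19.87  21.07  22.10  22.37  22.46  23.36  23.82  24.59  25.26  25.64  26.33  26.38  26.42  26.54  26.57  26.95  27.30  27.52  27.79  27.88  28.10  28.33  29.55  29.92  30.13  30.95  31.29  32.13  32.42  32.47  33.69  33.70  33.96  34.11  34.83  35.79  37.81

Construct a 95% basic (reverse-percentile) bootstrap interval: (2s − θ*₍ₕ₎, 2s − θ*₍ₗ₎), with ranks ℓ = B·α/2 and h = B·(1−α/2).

Percentile endpoints at ranks 1 and 39: θ*₍1₎ = 15.96, θ*₍39₎ = 35.79.
Basic interval reflects these around s:
  lower = 2 × 28.01 − 35.79 = 20.23
  upper = 2 × 28.01 − 15.96 = 40.06

(20.23, 40.06)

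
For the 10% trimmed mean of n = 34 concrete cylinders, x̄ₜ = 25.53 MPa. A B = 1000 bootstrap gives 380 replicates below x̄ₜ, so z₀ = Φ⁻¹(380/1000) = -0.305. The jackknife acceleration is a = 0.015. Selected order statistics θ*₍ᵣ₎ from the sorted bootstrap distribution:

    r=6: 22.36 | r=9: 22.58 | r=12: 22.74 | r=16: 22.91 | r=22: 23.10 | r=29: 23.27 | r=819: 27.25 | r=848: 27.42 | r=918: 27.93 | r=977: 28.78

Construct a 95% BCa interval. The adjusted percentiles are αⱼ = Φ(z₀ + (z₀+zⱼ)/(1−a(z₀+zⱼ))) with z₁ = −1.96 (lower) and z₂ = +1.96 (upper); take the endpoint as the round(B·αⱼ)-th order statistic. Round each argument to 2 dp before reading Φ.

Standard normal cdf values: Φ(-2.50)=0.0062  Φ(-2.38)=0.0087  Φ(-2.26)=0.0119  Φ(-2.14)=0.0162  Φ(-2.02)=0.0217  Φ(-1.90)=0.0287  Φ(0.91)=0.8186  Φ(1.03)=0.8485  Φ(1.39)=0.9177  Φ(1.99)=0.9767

Lower: z₀ + z₁ = -0.305 + (-1.960) = -2.265; 1 − a(z₀+z₁) = 1 − (0.015)(-2.265) = 1.0340; argument = -0.305 + (-2.265)/1.0340 = -2.4956 → -2.50.
α₁ = Φ(-2.50) = 0.0062; rank = round(1000 × 0.0062) = 6; θ*₍6₎ = 22.36.
Upper: z₀ + z₂ = 1.655; 1 − a(z₀+z₂) = 0.9752; argument = 1.3921 → 1.39; α₂ = 0.9177; rank = 918; θ*₍918₎ = 27.93.

(22.36, 27.93)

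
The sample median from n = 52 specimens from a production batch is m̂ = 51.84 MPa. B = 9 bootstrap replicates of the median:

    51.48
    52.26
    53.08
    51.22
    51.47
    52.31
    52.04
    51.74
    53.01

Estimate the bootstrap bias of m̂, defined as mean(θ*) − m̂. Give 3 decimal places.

mean(θ*) = (51.48 + 52.26 + 53.08 + 51.22 + 51.47 + 52.31 + 52.04 + 51.74 + 53.01) / 9 = 52.0678
bias = 52.0678 − 51.84

bias = +0.228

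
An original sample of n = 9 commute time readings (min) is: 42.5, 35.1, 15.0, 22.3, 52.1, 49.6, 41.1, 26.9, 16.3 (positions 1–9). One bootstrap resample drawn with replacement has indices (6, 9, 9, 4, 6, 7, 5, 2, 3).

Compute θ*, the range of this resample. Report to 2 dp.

θ* = 37.10

Resample values: 49.6, 16.3, 16.3, 22.3, 49.6, 41.1, 52.1, 35.1, 15.0.
Range = 52.1 − 15.0 = 37.10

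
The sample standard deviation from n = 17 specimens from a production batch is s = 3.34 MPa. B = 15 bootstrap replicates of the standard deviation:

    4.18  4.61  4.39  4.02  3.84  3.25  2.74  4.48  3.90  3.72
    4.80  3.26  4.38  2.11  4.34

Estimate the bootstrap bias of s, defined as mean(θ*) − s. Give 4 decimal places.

bias = +0.5280

mean(θ*) = (4.18 + 4.61 + 4.39 + 4.02 + 3.84 + 3.25 + 2.74 + 4.48 + 3.90 + 3.72 + 4.80 + 3.26 + 4.38 + 2.11 + 4.34) / 15 = 3.86800
bias = 3.86800 − 3.34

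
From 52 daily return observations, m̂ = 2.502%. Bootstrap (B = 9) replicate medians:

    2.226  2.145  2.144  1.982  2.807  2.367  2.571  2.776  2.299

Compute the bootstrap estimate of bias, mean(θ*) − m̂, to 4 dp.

mean(θ*) = (2.226 + 2.145 + 2.144 + 1.982 + 2.807 + 2.367 + 2.571 + 2.776 + 2.299) / 9 = 2.36856
bias = 2.36856 − 2.502

bias = −0.1334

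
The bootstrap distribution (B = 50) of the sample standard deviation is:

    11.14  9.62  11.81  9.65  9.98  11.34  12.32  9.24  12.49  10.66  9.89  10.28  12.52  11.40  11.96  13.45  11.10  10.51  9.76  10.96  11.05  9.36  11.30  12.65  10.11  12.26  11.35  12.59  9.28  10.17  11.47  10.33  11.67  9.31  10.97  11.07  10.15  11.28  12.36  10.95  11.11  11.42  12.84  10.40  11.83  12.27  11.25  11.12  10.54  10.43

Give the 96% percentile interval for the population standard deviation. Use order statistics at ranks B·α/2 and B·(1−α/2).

(9.24, 12.84)

Sorted replicates: 9.24, 9.28, 9.31, 9.36, 9.62, 9.65, 9.76, 9.89, 9.98, 10.11, 10.15, 10.17, 10.28, 10.33, 10.40, 10.43, 10.51, 10.54, 10.66, 10.95, 10.96, 10.97, 11.05, 11.07, 11.10, 11.11, 11.12, 11.14, 11.25, 11.28, 11.30, 11.34, 11.35, 11.40, 11.42, 11.47, 11.67, 11.81, 11.83, 11.96, 12.26, 12.27, 12.32, 12.36, 12.49, 12.52, 12.59, 12.65, 12.84, 13.45
α = 0.04; lower rank = 50 × 0.020 = 1; upper rank = 50 × 0.980 = 49.
The 1st smallest replicate is 9.24; the 49th is 12.84.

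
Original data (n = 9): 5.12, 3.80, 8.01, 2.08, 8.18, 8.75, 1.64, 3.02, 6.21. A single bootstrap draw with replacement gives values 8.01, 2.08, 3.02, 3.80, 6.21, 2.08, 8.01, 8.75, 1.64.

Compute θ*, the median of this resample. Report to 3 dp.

Sorted: 1.64, 2.08, 2.08, 3.02, 3.80, 6.21, 8.01, 8.01, 8.75
Median = middle value = 3.800

θ* = 3.800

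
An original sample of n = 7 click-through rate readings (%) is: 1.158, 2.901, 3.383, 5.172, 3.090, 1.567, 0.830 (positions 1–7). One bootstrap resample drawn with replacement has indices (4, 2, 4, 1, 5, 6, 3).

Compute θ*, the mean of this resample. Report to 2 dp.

θ* = 3.21

Resample values: 5.172, 2.901, 5.172, 1.158, 3.090, 1.567, 3.383.
Mean = (5.172 + 2.901 + 5.172 + 1.158 + 3.090 + 1.567 + 3.383) / 7 = 22.4430 / 7 = 3.21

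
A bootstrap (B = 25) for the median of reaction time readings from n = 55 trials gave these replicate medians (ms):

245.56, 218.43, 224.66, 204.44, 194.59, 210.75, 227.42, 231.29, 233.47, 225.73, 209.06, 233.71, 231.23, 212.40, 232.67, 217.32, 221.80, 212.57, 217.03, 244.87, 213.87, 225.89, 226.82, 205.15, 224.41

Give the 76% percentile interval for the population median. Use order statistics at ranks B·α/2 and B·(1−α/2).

Sorted replicates: 194.59, 204.44, 205.15, 209.06, 210.75, 212.40, 212.57, 213.87, 217.03, 217.32, 218.43, 221.80, 224.41, 224.66, 225.73, 225.89, 226.82, 227.42, 231.23, 231.29, 232.67, 233.47, 233.71, 244.87, 245.56
α = 0.24; lower rank = 25 × 0.120 = 3; upper rank = 25 × 0.880 = 22.
The 3rd smallest replicate is 205.15; the 22nd is 233.47.

(205.15, 233.47)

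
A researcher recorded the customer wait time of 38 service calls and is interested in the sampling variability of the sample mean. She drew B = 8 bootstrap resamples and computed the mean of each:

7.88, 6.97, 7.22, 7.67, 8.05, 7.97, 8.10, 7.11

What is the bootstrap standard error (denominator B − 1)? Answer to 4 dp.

Bootstrap SE is the standard deviation of the 8 replicate means.
Mean of replicates: (7.88 + 6.97 + 7.22 + 7.67 + 8.05 + 7.97 + 8.10 + 7.11) / 8 = 60.97000 / 8 = 7.62125
Sum of squared deviations: (+0.25875)² + (−0.65125)² + (−0.40125)² + (+0.04875)² + (+0.42875)² + (+0.34875)² + (+0.47875)² + (−0.51125)² = 1.45049
Variance = 1.45049 / 7 = 0.20721
SE* = √0.20721

SE* = 0.4552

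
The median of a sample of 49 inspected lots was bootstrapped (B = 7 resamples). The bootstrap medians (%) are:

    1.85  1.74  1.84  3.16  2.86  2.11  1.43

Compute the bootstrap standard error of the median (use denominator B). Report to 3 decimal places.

SE* = 0.585

Bootstrap SE is the standard deviation of the 7 replicate medians.
Mean of replicates: (1.85 + 1.74 + 1.84 + 3.16 + 2.86 + 2.11 + 1.43) / 7 = 14.9900 / 7 = 2.1414
Sum of squared deviations: (−0.2914)² + (−0.4014)² + (−0.3014)² + (+1.0186)² + (+0.7186)² + (−0.0314)² + (−0.7114)² = 2.3979
Variance = 2.3979 / 7 = 0.3426
SE* = √0.3426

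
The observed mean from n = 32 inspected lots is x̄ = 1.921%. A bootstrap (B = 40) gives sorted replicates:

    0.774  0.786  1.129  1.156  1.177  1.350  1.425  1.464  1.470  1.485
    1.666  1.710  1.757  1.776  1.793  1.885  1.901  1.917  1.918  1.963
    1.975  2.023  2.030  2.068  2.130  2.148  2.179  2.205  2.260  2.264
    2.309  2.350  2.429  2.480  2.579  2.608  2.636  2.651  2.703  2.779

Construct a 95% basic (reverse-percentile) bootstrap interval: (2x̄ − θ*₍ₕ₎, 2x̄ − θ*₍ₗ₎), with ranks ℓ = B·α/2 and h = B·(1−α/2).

(1.139, 3.068)

Percentile endpoints at ranks 1 and 39: θ*₍1₎ = 0.774, θ*₍39₎ = 2.703.
Basic interval reflects these around x̄:
  lower = 2 × 1.921 − 2.703 = 1.139
  upper = 2 × 1.921 − 0.774 = 3.068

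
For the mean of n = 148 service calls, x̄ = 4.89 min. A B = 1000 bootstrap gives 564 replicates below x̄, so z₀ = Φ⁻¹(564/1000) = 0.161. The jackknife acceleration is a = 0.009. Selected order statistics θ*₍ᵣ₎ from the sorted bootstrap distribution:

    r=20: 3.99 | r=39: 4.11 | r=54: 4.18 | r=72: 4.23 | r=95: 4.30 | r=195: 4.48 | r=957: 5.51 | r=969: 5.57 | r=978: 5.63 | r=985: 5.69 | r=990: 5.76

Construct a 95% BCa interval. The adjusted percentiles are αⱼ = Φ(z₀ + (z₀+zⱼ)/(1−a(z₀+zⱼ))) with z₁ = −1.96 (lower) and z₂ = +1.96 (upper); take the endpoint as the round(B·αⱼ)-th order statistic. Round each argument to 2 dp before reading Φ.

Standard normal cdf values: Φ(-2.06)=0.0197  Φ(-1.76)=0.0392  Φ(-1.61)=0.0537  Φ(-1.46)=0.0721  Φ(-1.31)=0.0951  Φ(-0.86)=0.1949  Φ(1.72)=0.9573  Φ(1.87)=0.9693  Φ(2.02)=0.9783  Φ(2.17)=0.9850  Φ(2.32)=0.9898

(4.18, 5.76)

Lower: z₀ + z₁ = 0.161 + (-1.960) = -1.799; 1 − a(z₀+z₁) = 1 − (0.009)(-1.799) = 1.0162; argument = 0.161 + (-1.799)/1.0162 = -1.6093 → -1.61.
α₁ = Φ(-1.61) = 0.0537; rank = round(1000 × 0.0537) = 54; θ*₍54₎ = 4.18.
Upper: z₀ + z₂ = 2.121; 1 − a(z₀+z₂) = 0.9809; argument = 2.3233 → 2.32; α₂ = 0.9898; rank = 990; θ*₍990₎ = 5.76.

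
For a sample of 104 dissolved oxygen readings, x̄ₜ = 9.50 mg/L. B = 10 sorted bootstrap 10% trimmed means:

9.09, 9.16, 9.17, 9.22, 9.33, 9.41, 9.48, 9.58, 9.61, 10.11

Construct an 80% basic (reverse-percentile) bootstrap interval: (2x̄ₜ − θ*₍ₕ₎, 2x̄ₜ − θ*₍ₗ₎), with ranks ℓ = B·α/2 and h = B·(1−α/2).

Percentile endpoints at ranks 1 and 9: θ*₍1₎ = 9.09, θ*₍9₎ = 9.61.
Basic interval reflects these around x̄ₜ:
  lower = 2 × 9.50 − 9.61 = 9.39
  upper = 2 × 9.50 − 9.09 = 9.91

(9.39, 9.91)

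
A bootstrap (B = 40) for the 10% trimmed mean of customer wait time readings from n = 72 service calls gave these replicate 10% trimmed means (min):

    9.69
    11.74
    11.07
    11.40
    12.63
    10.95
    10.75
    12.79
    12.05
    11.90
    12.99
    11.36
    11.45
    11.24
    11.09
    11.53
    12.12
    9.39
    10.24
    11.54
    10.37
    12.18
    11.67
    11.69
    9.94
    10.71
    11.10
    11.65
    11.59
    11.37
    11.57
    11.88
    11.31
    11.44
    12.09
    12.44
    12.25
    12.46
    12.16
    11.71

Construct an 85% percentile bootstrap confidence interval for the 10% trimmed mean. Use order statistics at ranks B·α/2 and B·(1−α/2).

Sorted replicates: 9.39, 9.69, 9.94, 10.24, 10.37, 10.71, 10.75, 10.95, 11.07, 11.09, 11.10, 11.24, 11.31, 11.36, 11.37, 11.40, 11.44, 11.45, 11.53, 11.54, 11.57, 11.59, 11.65, 11.67, 11.69, 11.71, 11.74, 11.88, 11.90, 12.05, 12.09, 12.12, 12.16, 12.18, 12.25, 12.44, 12.46, 12.63, 12.79, 12.99
α = 0.15; lower rank = 40 × 0.075 = 3; upper rank = 40 × 0.925 = 37.
The 3rd smallest replicate is 9.94; the 37th is 12.46.

(9.94, 12.46)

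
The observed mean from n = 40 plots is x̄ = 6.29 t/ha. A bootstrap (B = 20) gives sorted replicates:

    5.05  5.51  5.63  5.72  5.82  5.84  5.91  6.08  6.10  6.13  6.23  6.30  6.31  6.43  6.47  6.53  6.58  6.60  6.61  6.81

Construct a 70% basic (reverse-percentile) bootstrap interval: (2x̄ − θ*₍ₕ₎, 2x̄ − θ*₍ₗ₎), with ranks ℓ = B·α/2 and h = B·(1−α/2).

(6.00, 6.95)

Percentile endpoints at ranks 3 and 17: θ*₍3₎ = 5.63, θ*₍17₎ = 6.58.
Basic interval reflects these around x̄:
  lower = 2 × 6.29 − 6.58 = 6.00
  upper = 2 × 6.29 − 5.63 = 6.95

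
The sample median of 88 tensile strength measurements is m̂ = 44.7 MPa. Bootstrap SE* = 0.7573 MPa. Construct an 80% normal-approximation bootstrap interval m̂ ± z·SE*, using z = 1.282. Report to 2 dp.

Margin = 1.282 × 0.7573 = 0.971
Interval: 44.7 ± 0.971

(43.73, 45.67)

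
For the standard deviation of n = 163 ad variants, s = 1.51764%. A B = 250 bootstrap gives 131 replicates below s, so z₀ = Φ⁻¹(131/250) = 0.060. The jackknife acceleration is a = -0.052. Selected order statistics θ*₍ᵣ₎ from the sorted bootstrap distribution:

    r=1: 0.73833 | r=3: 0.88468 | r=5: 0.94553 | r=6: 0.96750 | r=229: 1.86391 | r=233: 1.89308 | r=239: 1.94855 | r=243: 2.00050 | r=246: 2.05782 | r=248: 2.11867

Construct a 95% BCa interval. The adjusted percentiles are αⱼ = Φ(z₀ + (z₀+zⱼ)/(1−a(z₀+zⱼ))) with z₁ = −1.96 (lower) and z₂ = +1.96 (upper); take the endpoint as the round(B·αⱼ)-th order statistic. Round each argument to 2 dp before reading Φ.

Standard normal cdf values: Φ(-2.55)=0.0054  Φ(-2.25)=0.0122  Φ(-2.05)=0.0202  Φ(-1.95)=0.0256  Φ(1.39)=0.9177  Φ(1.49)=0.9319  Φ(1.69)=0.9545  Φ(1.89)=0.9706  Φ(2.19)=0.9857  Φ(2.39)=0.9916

(0.94553, 2.00050)

Lower: z₀ + z₁ = 0.060 + (-1.960) = -1.900; 1 − a(z₀+z₁) = 1 − (-0.052)(-1.900) = 0.9012; argument = 0.060 + (-1.900)/0.9012 = -2.0483 → -2.05.
α₁ = Φ(-2.05) = 0.0202; rank = round(250 × 0.0202) = 5; θ*₍5₎ = 0.94553.
Upper: z₀ + z₂ = 2.020; 1 − a(z₀+z₂) = 1.1050; argument = 1.8880 → 1.89; α₂ = 0.9706; rank = 243; θ*₍243₎ = 2.00050.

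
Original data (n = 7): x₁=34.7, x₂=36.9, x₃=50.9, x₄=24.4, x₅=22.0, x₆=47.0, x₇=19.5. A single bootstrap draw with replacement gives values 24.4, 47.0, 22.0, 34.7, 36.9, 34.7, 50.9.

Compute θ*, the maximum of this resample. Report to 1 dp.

θ* = 50.9

Maximum = 50.9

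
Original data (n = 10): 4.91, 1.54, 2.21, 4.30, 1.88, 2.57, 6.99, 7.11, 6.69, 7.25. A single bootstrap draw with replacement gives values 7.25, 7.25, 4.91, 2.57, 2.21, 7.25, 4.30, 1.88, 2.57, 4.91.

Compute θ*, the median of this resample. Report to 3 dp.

Sorted: 1.88, 2.21, 2.57, 2.57, 4.30, 4.91, 4.91, 7.25, 7.25, 7.25
Median = average of the two middle values = 4.605

θ* = 4.605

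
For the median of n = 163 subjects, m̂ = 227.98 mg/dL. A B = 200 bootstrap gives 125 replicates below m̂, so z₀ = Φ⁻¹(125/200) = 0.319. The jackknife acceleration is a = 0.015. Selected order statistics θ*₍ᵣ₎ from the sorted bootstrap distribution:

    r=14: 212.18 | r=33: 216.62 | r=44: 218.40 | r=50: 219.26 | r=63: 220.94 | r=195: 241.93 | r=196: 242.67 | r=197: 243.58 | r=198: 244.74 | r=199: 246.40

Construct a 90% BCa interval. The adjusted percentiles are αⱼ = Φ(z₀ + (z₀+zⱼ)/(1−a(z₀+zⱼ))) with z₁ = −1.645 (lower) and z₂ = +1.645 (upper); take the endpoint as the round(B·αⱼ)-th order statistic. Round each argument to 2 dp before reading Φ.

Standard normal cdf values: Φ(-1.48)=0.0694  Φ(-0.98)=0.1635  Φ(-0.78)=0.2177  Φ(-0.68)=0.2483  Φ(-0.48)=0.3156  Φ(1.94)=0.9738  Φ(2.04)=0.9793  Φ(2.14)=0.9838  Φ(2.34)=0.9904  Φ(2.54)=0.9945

(216.62, 244.74)

Lower: z₀ + z₁ = 0.319 + (-1.645) = -1.326; 1 − a(z₀+z₁) = 1 − (0.015)(-1.326) = 1.0199; argument = 0.319 + (-1.326)/1.0199 = -0.9811 → -0.98.
α₁ = Φ(-0.98) = 0.1635; rank = round(200 × 0.1635) = 33; θ*₍33₎ = 216.62.
Upper: z₀ + z₂ = 1.964; 1 − a(z₀+z₂) = 0.9705; argument = 2.3426 → 2.34; α₂ = 0.9904; rank = 198; θ*₍198₎ = 244.74.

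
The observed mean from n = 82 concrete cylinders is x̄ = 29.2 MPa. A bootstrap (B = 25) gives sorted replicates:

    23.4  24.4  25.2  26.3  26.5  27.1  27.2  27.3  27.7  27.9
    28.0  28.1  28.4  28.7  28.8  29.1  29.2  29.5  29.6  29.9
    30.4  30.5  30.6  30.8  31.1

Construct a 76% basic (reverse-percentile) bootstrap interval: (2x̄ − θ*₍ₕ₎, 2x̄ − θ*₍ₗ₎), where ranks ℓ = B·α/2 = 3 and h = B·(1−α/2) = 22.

Percentile endpoints at ranks 3 and 22: θ*₍3₎ = 25.2, θ*₍22₎ = 30.5.
Basic interval reflects these around x̄:
  lower = 2 × 29.2 − 30.5 = 27.9
  upper = 2 × 29.2 − 25.2 = 33.2

(27.9, 33.2)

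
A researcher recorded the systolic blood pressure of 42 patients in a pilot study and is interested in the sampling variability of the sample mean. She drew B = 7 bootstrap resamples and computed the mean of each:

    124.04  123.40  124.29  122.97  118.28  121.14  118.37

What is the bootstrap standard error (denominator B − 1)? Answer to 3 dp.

Bootstrap SE is the standard deviation of the 7 replicate means.
Mean of replicates: (124.04 + 123.40 + 124.29 + 122.97 + 118.28 + 121.14 + 118.37) / 7 = 852.4900 / 7 = 121.7843
Sum of squared deviations: (+2.2557)² + (+1.6157)² + (+2.5057)² + (+1.1857)² + (−3.5043)² + (−0.6443)² + (−3.4143)² = 39.7358
Variance = 39.7358 / 6 = 6.6226
SE* = √6.6226

SE* = 2.573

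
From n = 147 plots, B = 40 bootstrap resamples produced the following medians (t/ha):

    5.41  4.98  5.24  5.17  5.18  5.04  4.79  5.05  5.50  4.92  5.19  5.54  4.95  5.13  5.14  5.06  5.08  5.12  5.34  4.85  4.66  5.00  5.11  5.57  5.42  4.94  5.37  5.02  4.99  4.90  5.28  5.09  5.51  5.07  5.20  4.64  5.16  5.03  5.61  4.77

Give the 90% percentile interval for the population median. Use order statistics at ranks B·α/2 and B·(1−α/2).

(4.66, 5.54)

Sorted replicates: 4.64, 4.66, 4.77, 4.79, 4.85, 4.90, 4.92, 4.94, 4.95, 4.98, 4.99, 5.00, 5.02, 5.03, 5.04, 5.05, 5.06, 5.07, 5.08, 5.09, 5.11, 5.12, 5.13, 5.14, 5.16, 5.17, 5.18, 5.19, 5.20, 5.24, 5.28, 5.34, 5.37, 5.41, 5.42, 5.50, 5.51, 5.54, 5.57, 5.61
α = 0.10; lower rank = 40 × 0.050 = 2; upper rank = 40 × 0.950 = 38.
The 2nd smallest replicate is 4.66; the 38th is 5.54.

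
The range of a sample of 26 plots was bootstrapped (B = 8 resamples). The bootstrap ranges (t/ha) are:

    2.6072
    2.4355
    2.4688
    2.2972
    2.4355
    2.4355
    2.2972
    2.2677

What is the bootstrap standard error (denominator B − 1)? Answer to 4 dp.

SE* = 0.1133

Bootstrap SE is the standard deviation of the 8 replicate ranges.
Mean of replicates: (2.6072 + 2.4355 + 2.4688 + 2.2972 + 2.4355 + 2.4355 + 2.2972 + 2.2677) / 8 = 19.24460 / 8 = 2.40558
Sum of squared deviations: (+0.20162)² + (+0.02992)² + (+0.06322)² + (−0.10838)² + (+0.02992)² + (+0.02992)² + (−0.10838)² + (−0.13788)² = 0.08984
Variance = 0.08984 / 7 = 0.01283
SE* = √0.01283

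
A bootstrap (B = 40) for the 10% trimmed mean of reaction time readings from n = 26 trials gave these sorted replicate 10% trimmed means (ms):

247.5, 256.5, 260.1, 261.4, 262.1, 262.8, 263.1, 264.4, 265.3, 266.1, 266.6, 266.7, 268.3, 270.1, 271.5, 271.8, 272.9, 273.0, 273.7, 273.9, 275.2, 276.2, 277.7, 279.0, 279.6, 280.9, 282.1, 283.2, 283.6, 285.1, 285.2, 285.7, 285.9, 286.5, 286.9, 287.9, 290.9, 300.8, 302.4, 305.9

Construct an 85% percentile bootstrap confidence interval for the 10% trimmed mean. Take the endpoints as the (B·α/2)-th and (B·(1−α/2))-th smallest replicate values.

(260.1, 290.9)

α = 0.15; lower rank = 40 × 0.075 = 3; upper rank = 40 × 0.925 = 37.
The 3rd smallest replicate is 260.1; the 37th is 290.9.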